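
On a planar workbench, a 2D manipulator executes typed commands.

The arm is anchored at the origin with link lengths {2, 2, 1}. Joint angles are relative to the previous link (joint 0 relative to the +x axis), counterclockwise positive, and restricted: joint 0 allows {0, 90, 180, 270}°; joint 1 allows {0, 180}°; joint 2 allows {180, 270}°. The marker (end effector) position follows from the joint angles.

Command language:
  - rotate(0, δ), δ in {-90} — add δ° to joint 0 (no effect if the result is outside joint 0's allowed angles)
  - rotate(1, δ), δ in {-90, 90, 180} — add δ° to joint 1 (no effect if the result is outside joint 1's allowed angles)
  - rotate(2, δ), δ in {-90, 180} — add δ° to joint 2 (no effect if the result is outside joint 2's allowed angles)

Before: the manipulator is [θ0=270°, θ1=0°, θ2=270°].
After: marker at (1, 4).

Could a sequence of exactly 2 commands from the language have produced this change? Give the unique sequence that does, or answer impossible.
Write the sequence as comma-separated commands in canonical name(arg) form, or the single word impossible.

from: [θ0=270°, θ1=0°, θ2=270°]
[1] after rotate(0, -90): [θ0=180°, θ1=0°, θ2=270°]
[2] after rotate(0, -90): [θ0=90°, θ1=0°, θ2=270°]
no other 2-command option fits: unique.

rotate(0, -90), rotate(0, -90)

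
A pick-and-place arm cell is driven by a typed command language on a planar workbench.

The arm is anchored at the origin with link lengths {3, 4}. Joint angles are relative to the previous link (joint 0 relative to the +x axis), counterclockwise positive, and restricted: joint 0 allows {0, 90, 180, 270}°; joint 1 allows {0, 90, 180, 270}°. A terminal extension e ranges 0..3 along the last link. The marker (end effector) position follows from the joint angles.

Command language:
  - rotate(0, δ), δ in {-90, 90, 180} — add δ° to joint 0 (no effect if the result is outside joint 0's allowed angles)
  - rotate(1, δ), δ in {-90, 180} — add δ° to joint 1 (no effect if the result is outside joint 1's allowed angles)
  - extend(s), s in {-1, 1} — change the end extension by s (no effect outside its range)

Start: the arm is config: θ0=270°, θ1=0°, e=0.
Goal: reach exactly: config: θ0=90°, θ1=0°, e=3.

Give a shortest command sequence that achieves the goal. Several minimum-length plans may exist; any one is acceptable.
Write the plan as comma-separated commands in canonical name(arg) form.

begin: config: θ0=270°, θ1=0°, e=0
step 1 (extend(1)): config: θ0=270°, θ1=0°, e=1
step 2 (extend(1)): config: θ0=270°, θ1=0°, e=2
step 3 (extend(1)): config: θ0=270°, θ1=0°, e=3
step 4 (rotate(0, 180)): config: θ0=90°, θ1=0°, e=3
shorter routes all fall short; 4 is best.

extend(1), extend(1), extend(1), rotate(0, 180)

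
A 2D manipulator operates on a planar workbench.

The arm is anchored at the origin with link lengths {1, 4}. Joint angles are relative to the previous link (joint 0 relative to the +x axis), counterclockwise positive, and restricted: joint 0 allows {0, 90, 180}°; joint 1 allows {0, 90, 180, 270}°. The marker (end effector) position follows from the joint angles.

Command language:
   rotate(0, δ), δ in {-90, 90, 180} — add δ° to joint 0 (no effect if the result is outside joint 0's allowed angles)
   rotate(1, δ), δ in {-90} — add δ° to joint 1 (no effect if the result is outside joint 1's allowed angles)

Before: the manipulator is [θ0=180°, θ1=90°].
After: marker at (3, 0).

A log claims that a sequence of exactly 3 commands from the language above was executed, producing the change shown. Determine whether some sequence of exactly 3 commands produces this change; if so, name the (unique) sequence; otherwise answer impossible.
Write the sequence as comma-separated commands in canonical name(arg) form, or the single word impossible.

rotate(1, -90), rotate(1, -90), rotate(1, -90)

initial: [θ0=180°, θ1=90°]
1. rotate(1, -90) → [θ0=180°, θ1=0°]
2. rotate(1, -90) → [θ0=180°, θ1=270°]
3. rotate(1, -90) → [θ0=180°, θ1=180°]
no other 3-command option fits: unique.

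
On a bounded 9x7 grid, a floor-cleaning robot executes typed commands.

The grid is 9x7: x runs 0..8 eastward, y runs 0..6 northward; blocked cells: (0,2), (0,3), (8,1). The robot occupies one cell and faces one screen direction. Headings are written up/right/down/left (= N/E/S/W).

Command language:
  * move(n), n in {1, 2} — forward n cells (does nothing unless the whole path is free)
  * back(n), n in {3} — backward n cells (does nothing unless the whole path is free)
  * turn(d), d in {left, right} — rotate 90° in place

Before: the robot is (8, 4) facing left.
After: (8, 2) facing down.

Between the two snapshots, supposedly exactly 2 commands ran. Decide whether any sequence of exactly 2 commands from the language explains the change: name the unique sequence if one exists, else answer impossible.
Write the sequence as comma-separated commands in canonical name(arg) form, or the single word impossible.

key: order matters: swapping turn(left) and move(2) lands elsewhere
from: (8, 4) facing left
t=1 turn(left) ⇒ (8, 4) facing down
t=2 move(2) ⇒ (8, 2) facing down
uniquely the one of 25 2-step routes that fits.

turn(left), move(2)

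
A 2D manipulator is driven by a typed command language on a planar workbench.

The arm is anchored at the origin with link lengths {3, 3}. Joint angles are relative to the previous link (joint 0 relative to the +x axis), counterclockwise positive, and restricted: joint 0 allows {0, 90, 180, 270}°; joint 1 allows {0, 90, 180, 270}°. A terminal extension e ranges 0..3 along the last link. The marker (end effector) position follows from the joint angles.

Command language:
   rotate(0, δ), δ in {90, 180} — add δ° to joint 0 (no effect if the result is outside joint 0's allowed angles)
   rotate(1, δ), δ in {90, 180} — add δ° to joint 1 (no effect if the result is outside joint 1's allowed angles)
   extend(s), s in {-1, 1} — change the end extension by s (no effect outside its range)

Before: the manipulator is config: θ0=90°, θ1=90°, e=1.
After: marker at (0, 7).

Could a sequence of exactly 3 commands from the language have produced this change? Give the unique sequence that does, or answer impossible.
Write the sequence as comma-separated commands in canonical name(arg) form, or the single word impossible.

rotate(1, 90), rotate(1, 90), rotate(1, 90)

initial: config: θ0=90°, θ1=90°, e=1
t=1 rotate(1, 90) ⇒ config: θ0=90°, θ1=180°, e=1
t=2 rotate(1, 90) ⇒ config: θ0=90°, θ1=270°, e=1
t=3 rotate(1, 90) ⇒ config: θ0=90°, θ1=0°, e=1
no rival 3-sequence matches.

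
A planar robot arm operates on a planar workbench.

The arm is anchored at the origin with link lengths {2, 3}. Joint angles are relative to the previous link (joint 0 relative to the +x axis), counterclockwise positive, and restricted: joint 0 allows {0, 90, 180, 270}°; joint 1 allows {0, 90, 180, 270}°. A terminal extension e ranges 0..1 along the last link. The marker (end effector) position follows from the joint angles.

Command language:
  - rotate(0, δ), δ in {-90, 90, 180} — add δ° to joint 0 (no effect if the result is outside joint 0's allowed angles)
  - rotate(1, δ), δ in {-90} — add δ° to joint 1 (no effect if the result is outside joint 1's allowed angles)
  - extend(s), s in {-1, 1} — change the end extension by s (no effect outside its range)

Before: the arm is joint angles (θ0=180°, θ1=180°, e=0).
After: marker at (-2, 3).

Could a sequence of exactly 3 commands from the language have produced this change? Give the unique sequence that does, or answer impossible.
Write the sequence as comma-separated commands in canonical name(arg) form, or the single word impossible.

initial: joint angles (θ0=180°, θ1=180°, e=0)
step 1 (rotate(1, -90)): joint angles (θ0=180°, θ1=90°, e=0)
step 2 (rotate(1, -90)): joint angles (θ0=180°, θ1=0°, e=0)
step 3 (rotate(1, -90)): joint angles (θ0=180°, θ1=270°, e=0)
no other 3-command option fits: unique.

rotate(1, -90), rotate(1, -90), rotate(1, -90)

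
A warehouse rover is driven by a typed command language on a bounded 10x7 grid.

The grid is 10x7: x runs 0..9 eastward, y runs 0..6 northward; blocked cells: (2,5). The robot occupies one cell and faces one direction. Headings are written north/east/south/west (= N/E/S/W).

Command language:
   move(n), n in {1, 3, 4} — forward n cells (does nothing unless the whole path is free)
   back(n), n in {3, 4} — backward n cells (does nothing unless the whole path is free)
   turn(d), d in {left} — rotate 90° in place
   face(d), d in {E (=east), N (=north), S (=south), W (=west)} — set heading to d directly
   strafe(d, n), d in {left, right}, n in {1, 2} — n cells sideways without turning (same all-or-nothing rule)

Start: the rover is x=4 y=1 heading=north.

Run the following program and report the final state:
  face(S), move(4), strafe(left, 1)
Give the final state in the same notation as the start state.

x=5 y=1 heading=south

from: x=4 y=1 heading=north
[1] after face(S): x=4 y=1 heading=south
[2] after move(4): x=4 y=1 heading=south
[3] after strafe(left, 1): x=5 y=1 heading=south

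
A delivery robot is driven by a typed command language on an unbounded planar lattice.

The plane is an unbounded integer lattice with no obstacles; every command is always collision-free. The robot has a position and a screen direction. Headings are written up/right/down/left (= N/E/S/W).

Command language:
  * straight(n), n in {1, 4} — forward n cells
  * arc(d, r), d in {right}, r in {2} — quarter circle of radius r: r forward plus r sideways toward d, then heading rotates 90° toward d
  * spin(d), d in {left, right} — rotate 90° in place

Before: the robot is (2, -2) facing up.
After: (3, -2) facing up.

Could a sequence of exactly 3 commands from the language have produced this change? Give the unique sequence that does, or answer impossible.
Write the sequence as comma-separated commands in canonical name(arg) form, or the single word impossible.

spin(right), straight(1), spin(left)

key: running spin(left) before spin(right) would end elsewhere — order is forced
initial: (2, -2) facing up
t=1 spin(right) ⇒ (2, -2) facing right
t=2 straight(1) ⇒ (3, -2) facing right
t=3 spin(left) ⇒ (3, -2) facing up
all 125 alternatives checked — unique.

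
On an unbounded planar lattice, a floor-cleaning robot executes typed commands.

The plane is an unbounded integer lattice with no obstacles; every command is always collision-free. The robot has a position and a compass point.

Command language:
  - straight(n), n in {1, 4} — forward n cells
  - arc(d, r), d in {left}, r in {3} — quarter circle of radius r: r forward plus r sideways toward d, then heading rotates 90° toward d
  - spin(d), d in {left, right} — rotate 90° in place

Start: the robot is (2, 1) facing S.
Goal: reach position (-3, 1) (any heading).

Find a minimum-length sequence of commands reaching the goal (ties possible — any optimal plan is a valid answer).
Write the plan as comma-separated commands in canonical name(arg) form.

spin(right), straight(4), straight(1)

initial: (2, 1) facing S
[1] after spin(right): (2, 1) facing W
[2] after straight(4): (-2, 1) facing W
[3] after straight(1): (-3, 1) facing W
no 2-step plan works, so 3 is optimal.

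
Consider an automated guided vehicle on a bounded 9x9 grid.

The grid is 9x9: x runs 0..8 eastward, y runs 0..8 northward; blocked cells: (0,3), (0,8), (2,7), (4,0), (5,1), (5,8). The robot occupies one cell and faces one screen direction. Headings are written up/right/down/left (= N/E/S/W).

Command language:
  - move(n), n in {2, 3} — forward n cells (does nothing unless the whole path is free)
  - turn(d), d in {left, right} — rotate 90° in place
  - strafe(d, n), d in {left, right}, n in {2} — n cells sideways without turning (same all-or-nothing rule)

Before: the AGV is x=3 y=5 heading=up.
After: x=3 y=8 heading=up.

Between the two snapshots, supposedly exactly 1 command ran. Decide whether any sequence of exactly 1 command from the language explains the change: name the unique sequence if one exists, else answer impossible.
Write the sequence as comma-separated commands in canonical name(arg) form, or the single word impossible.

move(3)

key: still facing N — the one step turns nothing
t0: x=3 y=5 heading=up
1. move(3) → x=3 y=8 heading=up
uniquely the one of 6 1-step routes that fits.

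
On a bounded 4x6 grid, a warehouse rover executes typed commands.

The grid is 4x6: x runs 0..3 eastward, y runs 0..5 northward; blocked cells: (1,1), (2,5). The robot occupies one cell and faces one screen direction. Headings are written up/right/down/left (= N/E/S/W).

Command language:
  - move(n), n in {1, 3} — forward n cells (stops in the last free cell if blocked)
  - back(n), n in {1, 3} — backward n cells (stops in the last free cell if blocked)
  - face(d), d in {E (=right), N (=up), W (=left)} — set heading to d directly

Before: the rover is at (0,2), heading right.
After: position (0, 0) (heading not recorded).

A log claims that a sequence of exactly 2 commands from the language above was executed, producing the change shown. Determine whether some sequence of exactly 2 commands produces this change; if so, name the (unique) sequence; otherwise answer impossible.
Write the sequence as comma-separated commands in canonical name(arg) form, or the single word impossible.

face(N), back(3)

key: order matters: swapping face(N) and back(3) lands elsewhere
t0: at (0,2), heading right
step 1 (face(N)): at (0,2), heading up
step 2 (back(3)): at (0,0), heading up
uniquely the one of 49 2-step routes that fits.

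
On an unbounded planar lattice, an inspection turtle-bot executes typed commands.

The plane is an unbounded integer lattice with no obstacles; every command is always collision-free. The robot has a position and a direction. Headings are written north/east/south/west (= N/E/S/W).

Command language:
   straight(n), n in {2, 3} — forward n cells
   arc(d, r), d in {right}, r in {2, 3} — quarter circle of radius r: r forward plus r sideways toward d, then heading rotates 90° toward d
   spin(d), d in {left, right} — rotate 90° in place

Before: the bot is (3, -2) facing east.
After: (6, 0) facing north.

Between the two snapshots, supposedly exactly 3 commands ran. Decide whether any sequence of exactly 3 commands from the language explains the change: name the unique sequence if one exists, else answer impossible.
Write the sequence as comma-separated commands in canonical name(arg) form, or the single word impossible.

key: order matters: swapping straight(3) and straight(2) lands elsewhere
from: (3, -2) facing east
step 1 (straight(3)): (6, -2) facing east
step 2 (spin(left)): (6, -2) facing north
step 3 (straight(2)): (6, 0) facing north
uniquely the one of 216 3-step routes that fits.

straight(3), spin(left), straight(2)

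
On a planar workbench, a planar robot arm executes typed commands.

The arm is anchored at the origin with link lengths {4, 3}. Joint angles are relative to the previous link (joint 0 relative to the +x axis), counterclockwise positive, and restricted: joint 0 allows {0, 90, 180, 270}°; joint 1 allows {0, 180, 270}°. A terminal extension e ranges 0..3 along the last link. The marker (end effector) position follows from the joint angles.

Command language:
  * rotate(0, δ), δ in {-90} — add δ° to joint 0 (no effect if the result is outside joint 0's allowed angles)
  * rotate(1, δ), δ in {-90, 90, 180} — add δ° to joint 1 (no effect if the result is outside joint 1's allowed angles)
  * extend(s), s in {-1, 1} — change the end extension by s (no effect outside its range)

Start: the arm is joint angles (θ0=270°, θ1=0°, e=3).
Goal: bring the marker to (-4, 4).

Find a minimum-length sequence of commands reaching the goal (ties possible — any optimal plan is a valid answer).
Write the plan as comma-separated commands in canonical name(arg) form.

rotate(1, -90), rotate(0, -90), extend(-1), extend(-1)

initial: joint angles (θ0=270°, θ1=0°, e=3)
1. rotate(1, -90) → joint angles (θ0=270°, θ1=270°, e=3)
2. rotate(0, -90) → joint angles (θ0=180°, θ1=270°, e=3)
3. extend(-1) → joint angles (θ0=180°, θ1=270°, e=2)
4. extend(-1) → joint angles (θ0=180°, θ1=270°, e=1)
no 3-step plan works, so 4 is optimal.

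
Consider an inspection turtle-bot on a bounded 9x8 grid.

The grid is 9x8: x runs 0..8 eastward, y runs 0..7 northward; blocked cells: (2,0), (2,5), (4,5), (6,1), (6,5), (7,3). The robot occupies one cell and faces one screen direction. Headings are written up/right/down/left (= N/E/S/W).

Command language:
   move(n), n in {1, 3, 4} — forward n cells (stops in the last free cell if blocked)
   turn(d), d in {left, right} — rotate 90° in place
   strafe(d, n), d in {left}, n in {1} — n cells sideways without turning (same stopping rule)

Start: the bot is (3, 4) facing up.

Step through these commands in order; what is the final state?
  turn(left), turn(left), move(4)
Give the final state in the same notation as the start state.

initial: (3, 4) facing up
step 1 (turn(left)): (3, 4) facing left
step 2 (turn(left)): (3, 4) facing down
step 3 (move(4)): (3, 0) facing down

(3, 0) facing down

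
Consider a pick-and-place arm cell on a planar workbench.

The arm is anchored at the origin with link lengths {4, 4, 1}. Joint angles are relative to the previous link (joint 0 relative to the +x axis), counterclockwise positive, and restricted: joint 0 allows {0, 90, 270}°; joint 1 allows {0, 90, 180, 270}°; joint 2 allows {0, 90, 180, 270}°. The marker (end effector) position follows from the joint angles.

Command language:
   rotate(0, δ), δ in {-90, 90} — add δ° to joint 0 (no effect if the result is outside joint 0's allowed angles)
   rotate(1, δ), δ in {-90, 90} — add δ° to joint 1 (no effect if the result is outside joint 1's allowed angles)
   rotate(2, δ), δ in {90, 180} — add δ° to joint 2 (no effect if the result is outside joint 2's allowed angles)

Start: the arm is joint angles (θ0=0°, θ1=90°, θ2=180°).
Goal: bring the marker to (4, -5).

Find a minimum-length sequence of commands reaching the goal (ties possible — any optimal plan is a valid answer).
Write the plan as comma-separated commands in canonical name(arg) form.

begin: joint angles (θ0=0°, θ1=90°, θ2=180°)
1. rotate(0, -90) → joint angles (θ0=270°, θ1=90°, θ2=180°)
2. rotate(2, 90) → joint angles (θ0=270°, θ1=90°, θ2=270°)
no 1-step plan works, so 2 is optimal.

rotate(0, -90), rotate(2, 90)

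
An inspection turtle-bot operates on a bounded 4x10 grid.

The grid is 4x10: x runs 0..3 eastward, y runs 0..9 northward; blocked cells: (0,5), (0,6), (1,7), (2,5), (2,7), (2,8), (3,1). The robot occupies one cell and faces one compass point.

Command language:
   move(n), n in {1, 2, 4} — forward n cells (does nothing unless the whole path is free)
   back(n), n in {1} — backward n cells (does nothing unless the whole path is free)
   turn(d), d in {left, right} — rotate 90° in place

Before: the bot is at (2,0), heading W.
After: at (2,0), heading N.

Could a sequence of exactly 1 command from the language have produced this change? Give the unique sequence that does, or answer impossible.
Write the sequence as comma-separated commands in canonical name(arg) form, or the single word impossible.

key: (2,0) unchanged — the single command moves nothing
t0: at (2,0), heading W
t=1 turn(right) ⇒ at (2,0), heading N
no rival 1-sequence matches.

turn(right)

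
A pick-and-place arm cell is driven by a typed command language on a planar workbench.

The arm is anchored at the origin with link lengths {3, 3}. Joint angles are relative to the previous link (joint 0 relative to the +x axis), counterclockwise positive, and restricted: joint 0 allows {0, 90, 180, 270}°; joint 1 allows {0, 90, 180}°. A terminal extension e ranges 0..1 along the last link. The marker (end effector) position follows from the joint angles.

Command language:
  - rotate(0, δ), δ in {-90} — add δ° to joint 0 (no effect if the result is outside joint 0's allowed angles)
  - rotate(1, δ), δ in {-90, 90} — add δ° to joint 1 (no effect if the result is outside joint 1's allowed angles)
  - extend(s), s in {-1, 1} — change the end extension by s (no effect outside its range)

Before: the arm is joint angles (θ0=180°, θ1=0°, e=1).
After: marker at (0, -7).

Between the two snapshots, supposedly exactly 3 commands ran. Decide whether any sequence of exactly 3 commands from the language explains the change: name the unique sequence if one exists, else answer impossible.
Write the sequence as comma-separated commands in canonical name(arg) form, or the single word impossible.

rotate(0, -90), rotate(0, -90), rotate(0, -90)

start: joint angles (θ0=180°, θ1=0°, e=1)
[1] after rotate(0, -90): joint angles (θ0=90°, θ1=0°, e=1)
[2] after rotate(0, -90): joint angles (θ0=0°, θ1=0°, e=1)
[3] after rotate(0, -90): joint angles (θ0=270°, θ1=0°, e=1)
all 125 alternatives checked — unique.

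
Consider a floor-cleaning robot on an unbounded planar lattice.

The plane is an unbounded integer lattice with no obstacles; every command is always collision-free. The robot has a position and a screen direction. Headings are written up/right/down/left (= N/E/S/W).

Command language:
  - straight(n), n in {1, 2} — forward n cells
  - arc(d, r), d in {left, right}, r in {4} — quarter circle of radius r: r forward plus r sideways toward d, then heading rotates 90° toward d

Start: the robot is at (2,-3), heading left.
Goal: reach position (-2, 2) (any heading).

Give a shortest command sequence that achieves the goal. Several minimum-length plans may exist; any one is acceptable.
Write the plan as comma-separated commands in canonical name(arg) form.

arc(right, 4), straight(1)

begin: at (2,-3), heading left
step 1 (arc(right, 4)): at (-2,1), heading up
step 2 (straight(1)): at (-2,2), heading up
nothing shorter than 2 reaches the goal.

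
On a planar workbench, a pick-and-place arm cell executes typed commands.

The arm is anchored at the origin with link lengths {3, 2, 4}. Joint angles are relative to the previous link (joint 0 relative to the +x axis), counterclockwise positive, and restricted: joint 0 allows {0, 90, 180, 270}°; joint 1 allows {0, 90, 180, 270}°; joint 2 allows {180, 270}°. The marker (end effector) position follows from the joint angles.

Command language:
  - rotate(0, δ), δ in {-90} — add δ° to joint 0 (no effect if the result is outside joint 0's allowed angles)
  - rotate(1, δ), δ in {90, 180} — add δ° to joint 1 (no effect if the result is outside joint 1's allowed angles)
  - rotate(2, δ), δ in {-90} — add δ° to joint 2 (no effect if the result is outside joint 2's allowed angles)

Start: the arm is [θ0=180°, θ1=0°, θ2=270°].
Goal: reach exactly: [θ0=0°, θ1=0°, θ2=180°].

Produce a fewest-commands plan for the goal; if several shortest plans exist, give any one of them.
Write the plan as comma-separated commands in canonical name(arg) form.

initial: [θ0=180°, θ1=0°, θ2=270°]
[1] after rotate(0, -90): [θ0=90°, θ1=0°, θ2=270°]
[2] after rotate(0, -90): [θ0=0°, θ1=0°, θ2=270°]
[3] after rotate(2, -90): [θ0=0°, θ1=0°, θ2=180°]
shorter routes all fall short; 3 is best.

rotate(0, -90), rotate(0, -90), rotate(2, -90)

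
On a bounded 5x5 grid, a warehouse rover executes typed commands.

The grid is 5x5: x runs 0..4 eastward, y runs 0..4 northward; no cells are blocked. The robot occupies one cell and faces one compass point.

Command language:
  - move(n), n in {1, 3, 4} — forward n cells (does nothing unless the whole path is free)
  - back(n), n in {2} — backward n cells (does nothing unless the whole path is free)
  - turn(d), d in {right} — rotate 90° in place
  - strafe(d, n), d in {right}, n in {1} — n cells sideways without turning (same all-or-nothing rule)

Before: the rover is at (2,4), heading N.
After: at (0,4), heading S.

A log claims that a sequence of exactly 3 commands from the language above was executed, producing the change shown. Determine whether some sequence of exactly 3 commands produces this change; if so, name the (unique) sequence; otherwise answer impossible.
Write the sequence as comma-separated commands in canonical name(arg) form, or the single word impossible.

key: position moved to (0,4) AND the heading swung to S — translation plus rotation needed
from: at (2,4), heading N
t=1 turn(right) ⇒ at (2,4), heading E
t=2 back(2) ⇒ at (0,4), heading E
t=3 turn(right) ⇒ at (0,4), heading S
no other 3-command option fits: unique.

turn(right), back(2), turn(right)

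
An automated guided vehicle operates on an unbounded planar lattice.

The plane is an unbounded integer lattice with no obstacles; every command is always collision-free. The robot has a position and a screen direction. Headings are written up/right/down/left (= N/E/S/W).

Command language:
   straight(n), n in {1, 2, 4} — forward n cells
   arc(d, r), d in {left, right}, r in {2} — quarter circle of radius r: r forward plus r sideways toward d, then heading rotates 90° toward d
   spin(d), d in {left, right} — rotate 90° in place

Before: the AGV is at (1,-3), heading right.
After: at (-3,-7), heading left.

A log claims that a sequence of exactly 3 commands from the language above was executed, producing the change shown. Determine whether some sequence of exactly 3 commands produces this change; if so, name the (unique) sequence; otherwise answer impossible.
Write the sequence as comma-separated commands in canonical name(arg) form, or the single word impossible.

key: cell and facing (now W) both changed — the 3 commands mix motion and turning
initial: at (1,-3), heading right
step 1 (arc(right, 2)): at (3,-5), heading down
step 2 (arc(right, 2)): at (1,-7), heading left
step 3 (straight(4)): at (-3,-7), heading left
uniquely the one of 343 3-step routes that fits.

arc(right, 2), arc(right, 2), straight(4)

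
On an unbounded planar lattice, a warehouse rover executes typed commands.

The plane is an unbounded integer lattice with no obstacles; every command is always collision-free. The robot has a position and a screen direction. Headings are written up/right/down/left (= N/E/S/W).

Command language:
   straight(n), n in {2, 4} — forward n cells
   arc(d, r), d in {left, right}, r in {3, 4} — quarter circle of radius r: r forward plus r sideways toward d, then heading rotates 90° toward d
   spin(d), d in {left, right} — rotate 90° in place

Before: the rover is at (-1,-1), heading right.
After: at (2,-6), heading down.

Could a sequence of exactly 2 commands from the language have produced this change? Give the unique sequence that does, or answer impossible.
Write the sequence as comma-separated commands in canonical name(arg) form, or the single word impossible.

key: cell and facing (now S) both changed — the 2 commands mix motion and turning
t0: at (-1,-1), heading right
t=1 arc(right, 3) ⇒ at (2,-4), heading down
t=2 straight(2) ⇒ at (2,-6), heading down
no rival 2-sequence matches.

arc(right, 3), straight(2)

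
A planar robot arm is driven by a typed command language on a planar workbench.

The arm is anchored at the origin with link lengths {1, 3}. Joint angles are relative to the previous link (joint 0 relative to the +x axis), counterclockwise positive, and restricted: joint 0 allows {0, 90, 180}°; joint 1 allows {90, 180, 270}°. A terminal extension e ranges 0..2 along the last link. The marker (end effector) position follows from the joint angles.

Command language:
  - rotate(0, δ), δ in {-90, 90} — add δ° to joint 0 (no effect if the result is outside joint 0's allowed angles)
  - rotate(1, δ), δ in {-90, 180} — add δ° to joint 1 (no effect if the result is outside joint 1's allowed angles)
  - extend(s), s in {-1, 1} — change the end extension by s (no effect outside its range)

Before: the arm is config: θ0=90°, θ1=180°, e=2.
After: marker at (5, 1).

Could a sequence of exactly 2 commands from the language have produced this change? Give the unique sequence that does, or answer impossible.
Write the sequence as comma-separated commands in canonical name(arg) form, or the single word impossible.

key: running rotate(1, 180) before rotate(1, -90) would end elsewhere — order is forced
t0: config: θ0=90°, θ1=180°, e=2
step 1 (rotate(1, -90)): config: θ0=90°, θ1=90°, e=2
step 2 (rotate(1, 180)): config: θ0=90°, θ1=270°, e=2
no other 2-command option fits: unique.

rotate(1, -90), rotate(1, 180)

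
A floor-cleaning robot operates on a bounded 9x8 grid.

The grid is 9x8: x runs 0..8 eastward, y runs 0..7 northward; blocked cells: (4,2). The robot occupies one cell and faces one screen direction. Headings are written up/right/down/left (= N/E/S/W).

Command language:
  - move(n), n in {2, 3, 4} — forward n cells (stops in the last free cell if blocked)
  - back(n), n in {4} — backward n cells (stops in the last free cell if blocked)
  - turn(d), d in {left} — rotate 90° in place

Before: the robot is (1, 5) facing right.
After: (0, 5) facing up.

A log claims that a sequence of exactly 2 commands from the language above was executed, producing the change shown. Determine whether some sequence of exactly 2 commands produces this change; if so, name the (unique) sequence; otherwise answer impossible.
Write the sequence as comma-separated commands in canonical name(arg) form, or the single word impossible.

back(4), turn(left)

key: back(4) runs into the grid edge before its full distance
t0: (1, 5) facing right
step 1 (back(4)): (0, 5) facing right
step 2 (turn(left)): (0, 5) facing up
uniquely the one of 25 2-step routes that fits.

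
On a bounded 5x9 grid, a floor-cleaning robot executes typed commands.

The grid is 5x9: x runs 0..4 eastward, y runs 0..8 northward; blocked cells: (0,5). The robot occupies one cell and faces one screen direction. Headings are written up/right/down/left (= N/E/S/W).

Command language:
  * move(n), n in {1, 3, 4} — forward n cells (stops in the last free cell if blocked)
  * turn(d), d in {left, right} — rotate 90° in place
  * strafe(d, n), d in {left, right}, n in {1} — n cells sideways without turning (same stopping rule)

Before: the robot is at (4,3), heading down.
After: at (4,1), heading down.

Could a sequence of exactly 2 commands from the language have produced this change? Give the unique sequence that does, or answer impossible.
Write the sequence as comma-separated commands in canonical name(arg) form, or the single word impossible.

key: still facing S at the end — nothing in the sequence rotates
initial: at (4,3), heading down
1. move(1) → at (4,2), heading down
2. move(1) → at (4,1), heading down
no other 2-command option fits: unique.

move(1), move(1)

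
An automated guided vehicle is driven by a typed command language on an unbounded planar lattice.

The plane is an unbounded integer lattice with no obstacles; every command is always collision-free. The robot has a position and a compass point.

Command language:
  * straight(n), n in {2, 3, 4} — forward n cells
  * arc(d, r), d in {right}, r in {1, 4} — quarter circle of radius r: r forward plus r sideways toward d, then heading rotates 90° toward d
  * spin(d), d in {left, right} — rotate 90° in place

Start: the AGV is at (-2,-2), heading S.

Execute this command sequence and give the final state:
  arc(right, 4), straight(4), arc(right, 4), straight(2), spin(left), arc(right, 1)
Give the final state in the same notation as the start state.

t0: at (-2,-2), heading S
[1] after arc(right, 4): at (-6,-6), heading W
[2] after straight(4): at (-10,-6), heading W
[3] after arc(right, 4): at (-14,-2), heading N
[4] after straight(2): at (-14,0), heading N
[5] after spin(left): at (-14,0), heading W
[6] after arc(right, 1): at (-15,1), heading N

at (-15,1), heading N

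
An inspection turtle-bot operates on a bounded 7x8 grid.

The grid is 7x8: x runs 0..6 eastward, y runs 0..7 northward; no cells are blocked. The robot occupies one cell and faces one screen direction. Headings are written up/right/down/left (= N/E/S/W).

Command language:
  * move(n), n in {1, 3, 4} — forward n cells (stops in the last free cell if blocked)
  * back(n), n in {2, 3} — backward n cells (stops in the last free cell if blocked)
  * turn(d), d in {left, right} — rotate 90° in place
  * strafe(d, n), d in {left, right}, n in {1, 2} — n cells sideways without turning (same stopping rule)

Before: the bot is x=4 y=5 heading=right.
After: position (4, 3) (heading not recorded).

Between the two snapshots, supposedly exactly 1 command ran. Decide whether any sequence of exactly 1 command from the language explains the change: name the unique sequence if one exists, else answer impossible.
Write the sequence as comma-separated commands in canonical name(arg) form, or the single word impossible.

strafe(right, 2)

from: x=4 y=5 heading=right
t=1 strafe(right, 2) ⇒ x=4 y=3 heading=right
no rival 1-sequence matches.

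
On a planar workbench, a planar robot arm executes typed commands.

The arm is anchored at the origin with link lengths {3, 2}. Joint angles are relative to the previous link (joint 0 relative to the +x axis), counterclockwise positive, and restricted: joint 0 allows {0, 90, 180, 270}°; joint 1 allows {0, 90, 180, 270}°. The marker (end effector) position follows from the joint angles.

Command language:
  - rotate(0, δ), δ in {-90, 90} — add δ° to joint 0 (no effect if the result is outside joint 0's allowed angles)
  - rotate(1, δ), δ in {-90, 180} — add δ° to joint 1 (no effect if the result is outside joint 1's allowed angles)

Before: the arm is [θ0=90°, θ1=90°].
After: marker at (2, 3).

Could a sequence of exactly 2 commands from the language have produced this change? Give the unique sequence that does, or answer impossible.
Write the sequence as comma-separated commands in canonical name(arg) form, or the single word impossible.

from: [θ0=90°, θ1=90°]
[1] after rotate(1, -90): [θ0=90°, θ1=0°]
[2] after rotate(1, -90): [θ0=90°, θ1=270°]
no other 2-command option fits: unique.

rotate(1, -90), rotate(1, -90)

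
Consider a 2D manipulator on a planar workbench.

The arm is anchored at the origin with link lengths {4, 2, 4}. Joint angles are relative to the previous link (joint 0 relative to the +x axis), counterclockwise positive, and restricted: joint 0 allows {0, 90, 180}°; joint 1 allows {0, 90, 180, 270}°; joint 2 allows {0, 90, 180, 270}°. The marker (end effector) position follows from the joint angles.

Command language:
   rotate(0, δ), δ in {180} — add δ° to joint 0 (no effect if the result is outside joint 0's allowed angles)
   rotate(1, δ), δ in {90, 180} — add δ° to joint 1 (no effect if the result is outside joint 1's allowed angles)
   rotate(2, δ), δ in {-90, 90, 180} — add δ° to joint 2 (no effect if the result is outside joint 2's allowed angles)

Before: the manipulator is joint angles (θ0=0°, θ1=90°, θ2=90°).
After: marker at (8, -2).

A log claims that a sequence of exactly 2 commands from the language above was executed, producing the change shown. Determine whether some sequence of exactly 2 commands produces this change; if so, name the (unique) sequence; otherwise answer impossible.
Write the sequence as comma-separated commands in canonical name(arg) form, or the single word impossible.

rotate(1, 90), rotate(1, 90)

t0: joint angles (θ0=0°, θ1=90°, θ2=90°)
[1] after rotate(1, 90): joint angles (θ0=0°, θ1=180°, θ2=90°)
[2] after rotate(1, 90): joint angles (θ0=0°, θ1=270°, θ2=90°)
no other 2-command option fits: unique.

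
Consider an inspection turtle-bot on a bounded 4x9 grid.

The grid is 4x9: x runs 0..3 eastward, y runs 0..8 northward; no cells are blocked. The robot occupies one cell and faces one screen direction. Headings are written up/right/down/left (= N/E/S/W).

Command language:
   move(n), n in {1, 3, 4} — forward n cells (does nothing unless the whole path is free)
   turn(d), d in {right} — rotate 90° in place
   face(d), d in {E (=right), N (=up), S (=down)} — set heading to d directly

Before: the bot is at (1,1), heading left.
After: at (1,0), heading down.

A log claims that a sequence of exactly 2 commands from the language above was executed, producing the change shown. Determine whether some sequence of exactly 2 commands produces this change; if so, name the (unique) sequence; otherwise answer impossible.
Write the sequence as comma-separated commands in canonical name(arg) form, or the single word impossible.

key: running move(1) before face(S) would end elsewhere — order is forced
from: at (1,1), heading left
1. face(S) → at (1,1), heading down
2. move(1) → at (1,0), heading down
all 49 alternatives checked — unique.

face(S), move(1)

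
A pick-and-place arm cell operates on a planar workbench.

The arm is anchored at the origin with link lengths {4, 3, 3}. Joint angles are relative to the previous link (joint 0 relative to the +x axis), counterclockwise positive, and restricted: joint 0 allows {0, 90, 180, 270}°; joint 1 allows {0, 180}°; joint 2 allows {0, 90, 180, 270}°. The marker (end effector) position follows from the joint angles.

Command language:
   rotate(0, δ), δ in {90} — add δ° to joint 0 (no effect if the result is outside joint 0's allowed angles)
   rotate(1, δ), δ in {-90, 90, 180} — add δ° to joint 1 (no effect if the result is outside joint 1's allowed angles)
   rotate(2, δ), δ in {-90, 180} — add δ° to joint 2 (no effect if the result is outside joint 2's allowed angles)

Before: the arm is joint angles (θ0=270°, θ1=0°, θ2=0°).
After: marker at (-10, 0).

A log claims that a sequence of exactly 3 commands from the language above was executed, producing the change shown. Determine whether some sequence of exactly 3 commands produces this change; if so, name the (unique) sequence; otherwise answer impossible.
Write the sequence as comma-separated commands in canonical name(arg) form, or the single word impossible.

start: joint angles (θ0=270°, θ1=0°, θ2=0°)
1. rotate(0, 90) → joint angles (θ0=0°, θ1=0°, θ2=0°)
2. rotate(0, 90) → joint angles (θ0=90°, θ1=0°, θ2=0°)
3. rotate(0, 90) → joint angles (θ0=180°, θ1=0°, θ2=0°)
no rival 3-sequence matches.

rotate(0, 90), rotate(0, 90), rotate(0, 90)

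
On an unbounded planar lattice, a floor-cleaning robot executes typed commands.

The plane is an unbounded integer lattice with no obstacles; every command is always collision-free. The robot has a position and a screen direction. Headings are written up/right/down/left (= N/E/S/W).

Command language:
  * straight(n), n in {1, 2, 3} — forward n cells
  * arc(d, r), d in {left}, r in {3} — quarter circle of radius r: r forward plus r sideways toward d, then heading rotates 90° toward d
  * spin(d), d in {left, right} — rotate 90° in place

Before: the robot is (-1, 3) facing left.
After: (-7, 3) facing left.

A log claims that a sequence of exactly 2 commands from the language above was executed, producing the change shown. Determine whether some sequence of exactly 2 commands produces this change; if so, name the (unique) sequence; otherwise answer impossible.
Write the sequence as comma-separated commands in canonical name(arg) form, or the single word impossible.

key: heading stays W — no command in the sequence turns
initial: (-1, 3) facing left
1. straight(3) → (-4, 3) facing left
2. straight(3) → (-7, 3) facing left
uniquely the one of 36 2-step routes that fits.

straight(3), straight(3)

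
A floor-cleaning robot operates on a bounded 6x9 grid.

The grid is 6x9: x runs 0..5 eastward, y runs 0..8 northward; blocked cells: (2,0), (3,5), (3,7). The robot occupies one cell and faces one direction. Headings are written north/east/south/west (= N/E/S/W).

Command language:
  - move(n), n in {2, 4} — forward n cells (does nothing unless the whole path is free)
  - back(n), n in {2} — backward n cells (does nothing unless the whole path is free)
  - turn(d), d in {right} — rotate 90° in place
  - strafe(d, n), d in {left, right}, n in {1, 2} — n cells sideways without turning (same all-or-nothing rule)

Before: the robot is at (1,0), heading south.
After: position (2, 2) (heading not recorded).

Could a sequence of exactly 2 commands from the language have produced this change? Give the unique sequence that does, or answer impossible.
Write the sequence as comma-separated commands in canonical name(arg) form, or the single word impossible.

key: order matters: swapping back(2) and strafe(left, 1) lands elsewhere
from: at (1,0), heading south
step 1 (back(2)): at (1,2), heading south
step 2 (strafe(left, 1)): at (2,2), heading south
uniquely the one of 64 2-step routes that fits.

back(2), strafe(left, 1)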